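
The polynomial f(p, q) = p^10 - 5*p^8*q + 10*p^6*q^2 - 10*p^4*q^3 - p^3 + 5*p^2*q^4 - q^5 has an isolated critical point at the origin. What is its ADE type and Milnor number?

Type E8, Milnor number mu = 8.

The Hessian of f at 0 has rank 0. Corank 2; j^3 = -p^3 is a perfect cube, so E-series; the 5-jet and mu = 8 give E_8.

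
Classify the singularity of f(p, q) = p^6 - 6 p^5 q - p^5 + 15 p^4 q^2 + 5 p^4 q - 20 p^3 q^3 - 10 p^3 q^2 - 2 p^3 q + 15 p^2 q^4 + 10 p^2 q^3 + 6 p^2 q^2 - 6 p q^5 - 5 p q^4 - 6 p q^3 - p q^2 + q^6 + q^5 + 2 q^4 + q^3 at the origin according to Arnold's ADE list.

The Hessian of f at 0 is [[0, 0], [0, 0]] with rank 0, so corank 2. A Groebner basis of the Jacobian ideal J(f) in C{p,q} is {p^3 - 21*p*q^2 + p*q + 2*q^2, p^2*q - 8*p*q^2 + q^2, q^3}; counting standard monomials gives mu = 7. Corank 2; j^3 = -q^2*(p - q) has shape L^2 M (L != M), so D-series; mu = 7 gives D_7.

D_{7}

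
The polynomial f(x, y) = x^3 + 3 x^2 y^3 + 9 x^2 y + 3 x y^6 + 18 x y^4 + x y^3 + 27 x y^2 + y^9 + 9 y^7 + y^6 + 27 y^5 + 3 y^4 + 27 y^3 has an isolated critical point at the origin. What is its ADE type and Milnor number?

Type E7, Milnor number mu = 7.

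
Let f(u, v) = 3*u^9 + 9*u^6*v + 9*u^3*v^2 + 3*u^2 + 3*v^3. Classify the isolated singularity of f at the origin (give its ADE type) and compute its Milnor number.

Type A_2, Milnor number mu = 2.

The Hessian of f at 0 has rank 1. Corank 1: A-series; mu = 2 gives A_2.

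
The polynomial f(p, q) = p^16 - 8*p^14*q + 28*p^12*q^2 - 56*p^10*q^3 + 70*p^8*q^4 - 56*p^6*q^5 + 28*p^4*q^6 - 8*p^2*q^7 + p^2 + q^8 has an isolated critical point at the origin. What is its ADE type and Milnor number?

Type A7, Milnor number mu = 7.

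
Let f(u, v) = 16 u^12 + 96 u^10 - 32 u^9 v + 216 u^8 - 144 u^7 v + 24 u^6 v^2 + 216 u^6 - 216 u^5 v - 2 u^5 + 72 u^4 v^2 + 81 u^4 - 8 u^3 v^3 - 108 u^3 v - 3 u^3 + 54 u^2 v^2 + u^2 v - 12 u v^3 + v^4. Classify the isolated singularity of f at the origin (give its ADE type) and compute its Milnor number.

Type D_5, Milnor number mu = 5.

The Hessian of f at 0 has rank 0. Corank 2; j^3 = -u^2*(3*u - v) has shape L^2 M (L != M), so D-series; mu = 5 gives D_5.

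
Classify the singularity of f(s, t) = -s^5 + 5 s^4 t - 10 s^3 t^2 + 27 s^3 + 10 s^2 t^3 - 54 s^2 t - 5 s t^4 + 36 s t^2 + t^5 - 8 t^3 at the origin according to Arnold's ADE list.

E_{8}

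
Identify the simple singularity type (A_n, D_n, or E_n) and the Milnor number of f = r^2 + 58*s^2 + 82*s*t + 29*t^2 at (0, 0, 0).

Type A_1, Milnor number mu = 1.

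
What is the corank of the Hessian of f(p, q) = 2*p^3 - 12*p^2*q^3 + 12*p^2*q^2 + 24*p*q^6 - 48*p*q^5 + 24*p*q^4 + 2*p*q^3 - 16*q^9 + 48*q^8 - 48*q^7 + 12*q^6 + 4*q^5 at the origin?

Hessian at 0 has rank 0.

2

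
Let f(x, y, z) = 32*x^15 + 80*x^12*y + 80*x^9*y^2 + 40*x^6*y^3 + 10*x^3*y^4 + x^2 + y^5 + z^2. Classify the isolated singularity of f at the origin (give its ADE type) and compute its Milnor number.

Type A_4, Milnor number mu = 4.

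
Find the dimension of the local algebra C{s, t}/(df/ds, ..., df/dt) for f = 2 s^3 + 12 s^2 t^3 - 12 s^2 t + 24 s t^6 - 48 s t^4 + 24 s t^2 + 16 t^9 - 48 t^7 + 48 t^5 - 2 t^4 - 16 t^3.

6

The Hessian of f at 0 has rank 0. Corank 2; j^3 = 2*(s - 2*t)^3 is a perfect cube, so E-series; the 4-jet and mu = 6 give E_6.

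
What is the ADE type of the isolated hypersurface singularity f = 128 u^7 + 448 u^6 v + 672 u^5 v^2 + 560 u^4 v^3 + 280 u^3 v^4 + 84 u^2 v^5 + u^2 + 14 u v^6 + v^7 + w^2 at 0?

The Hessian of f at 0 has rank 2. Corank 1: A-series; mu = 6 gives A_6.

A6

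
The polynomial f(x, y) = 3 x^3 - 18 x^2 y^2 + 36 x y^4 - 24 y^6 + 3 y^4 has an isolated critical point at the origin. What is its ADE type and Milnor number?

The Hessian of f at 0 has rank 0. Corank 2; j^3 = 3*x^3 is a perfect cube, so E-series; the 4-jet and mu = 6 give E_6.

Type E_6, Milnor number mu = 6.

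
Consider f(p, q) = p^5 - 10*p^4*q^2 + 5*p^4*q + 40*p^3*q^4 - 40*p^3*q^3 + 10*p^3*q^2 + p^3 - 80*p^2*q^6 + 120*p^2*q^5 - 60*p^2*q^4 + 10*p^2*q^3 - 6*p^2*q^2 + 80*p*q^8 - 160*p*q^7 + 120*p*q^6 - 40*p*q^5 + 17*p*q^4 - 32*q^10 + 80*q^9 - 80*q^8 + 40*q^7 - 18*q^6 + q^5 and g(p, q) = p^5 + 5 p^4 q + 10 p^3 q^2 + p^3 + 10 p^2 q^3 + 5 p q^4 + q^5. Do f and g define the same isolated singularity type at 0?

The Hessian of f at 0 is [[0, 0], [0, 0]] with rank 0, so corank 2. A Groebner basis of the Jacobian ideal J(f) in C{p,q} is {-p^2/16 + p*q^3 + p*q^2/4, p^2/4 - p*q^2 + q^4, p^3, p^2*q - p^2/4 + p*q^2}; counting standard monomials gives mu = 8. Corank 2; j^3 = p^3 is a perfect cube, so E-series; the 5-jet and mu = 8 give E_8. The Hessian of g at 0 is [[0, 0], [0, 0]] with rank 0, so corank 2. A Groebner basis of the Jacobian ideal J(g) in C{p,q} is {q^5, p*q^3 + q^4/4, p^2}; counting standard monomials gives mu = 8. Corank 2; j^3 = p^3 is a perfect cube, so E-series; the 5-jet and mu = 8 give E_8. Both have type E_8, hence right-equivalent.

Yes.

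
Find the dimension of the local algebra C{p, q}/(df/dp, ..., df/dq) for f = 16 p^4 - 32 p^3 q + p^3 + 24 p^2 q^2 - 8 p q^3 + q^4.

The Hessian of f at 0 has rank 0. Corank 2; j^3 = p^3 is a perfect cube, so E-series; the 4-jet and mu = 6 give E_6.

6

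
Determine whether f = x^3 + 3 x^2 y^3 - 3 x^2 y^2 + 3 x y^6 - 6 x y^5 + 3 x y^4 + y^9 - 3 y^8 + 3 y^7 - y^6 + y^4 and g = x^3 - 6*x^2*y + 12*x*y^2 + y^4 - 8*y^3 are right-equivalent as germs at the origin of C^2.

The Hessian of f at 0 has rank 0. Corank 2; j^3 = x^3 is a perfect cube, so E-series; the 4-jet and mu = 6 give E_6. The Hessian of g at 0 has rank 0. Corank 2; j^3 = (x - 2*y)^3 is a perfect cube, so E-series; the 4-jet and mu = 6 give E_6. Both have type E_6, hence right-equivalent.

Yes.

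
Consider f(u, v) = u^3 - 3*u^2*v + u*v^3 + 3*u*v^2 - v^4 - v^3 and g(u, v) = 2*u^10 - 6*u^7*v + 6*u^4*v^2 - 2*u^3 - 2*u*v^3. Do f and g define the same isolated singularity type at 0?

Yes.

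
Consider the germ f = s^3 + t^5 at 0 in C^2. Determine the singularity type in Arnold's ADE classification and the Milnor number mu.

The Hessian of f at 0 has rank 0. Corank 2; j^3 = s^3 is a perfect cube, so E-series; the 5-jet and mu = 8 give E_8.

Type E_8, Milnor number mu = 8.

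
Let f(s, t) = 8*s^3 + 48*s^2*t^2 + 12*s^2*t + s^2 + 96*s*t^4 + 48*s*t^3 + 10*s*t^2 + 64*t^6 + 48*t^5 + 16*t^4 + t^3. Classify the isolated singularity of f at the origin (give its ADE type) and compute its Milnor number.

The Hessian of f at 0 is [[2, 0], [0, 0]] with rank 1, so corank 1. A Groebner basis of the Jacobian ideal J(f) in C{s,t} is {t^2, s}; counting standard monomials gives mu = 2. Corank 1: A-series; mu = 2 gives A_2.

Type A_{2}, Milnor number mu = 2.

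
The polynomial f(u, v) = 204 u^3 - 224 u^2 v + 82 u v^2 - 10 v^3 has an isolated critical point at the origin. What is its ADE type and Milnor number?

Type D_{4}, Milnor number mu = 4.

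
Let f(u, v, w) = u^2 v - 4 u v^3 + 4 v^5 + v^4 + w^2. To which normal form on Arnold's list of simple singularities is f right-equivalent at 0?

The Hessian of f at 0 has rank 1. Corank 2; j^3 = u^2*v has shape L^2 M (L != M), so D-series; mu = 5 gives D_5.

D5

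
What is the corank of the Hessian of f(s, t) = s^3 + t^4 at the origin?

2

Hessian at 0 has rank 0.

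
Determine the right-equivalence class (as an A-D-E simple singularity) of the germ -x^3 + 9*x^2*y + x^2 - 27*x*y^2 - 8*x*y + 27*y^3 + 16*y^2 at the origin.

The Hessian of f at 0 has rank 1. Corank 1: A-series; mu = 2 gives A_2.

A_2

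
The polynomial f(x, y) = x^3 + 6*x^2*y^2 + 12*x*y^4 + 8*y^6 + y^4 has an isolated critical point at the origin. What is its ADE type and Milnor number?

Type E_{6}, Milnor number mu = 6.

The Hessian of f at 0 has rank 0. Corank 2; j^3 = x^3 is a perfect cube, so E-series; the 4-jet and mu = 6 give E_6.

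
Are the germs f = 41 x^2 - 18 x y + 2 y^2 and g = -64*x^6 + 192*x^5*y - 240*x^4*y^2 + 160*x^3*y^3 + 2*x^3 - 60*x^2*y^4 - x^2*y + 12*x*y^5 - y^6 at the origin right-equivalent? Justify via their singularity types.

No.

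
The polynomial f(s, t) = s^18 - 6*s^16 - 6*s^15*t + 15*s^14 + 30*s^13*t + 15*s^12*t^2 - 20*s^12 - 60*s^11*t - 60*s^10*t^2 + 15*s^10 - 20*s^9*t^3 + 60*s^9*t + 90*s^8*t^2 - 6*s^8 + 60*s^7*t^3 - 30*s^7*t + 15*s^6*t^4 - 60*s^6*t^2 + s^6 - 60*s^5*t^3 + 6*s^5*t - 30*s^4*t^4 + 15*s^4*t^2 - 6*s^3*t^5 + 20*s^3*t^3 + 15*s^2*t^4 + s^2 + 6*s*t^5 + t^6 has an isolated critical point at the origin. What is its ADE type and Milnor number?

Type A5, Milnor number mu = 5.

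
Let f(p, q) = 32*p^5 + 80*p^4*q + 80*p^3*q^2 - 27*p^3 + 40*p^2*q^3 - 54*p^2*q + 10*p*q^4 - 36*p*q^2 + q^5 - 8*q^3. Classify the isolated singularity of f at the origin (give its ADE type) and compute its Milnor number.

Type E_8, Milnor number mu = 8.

The Hessian of f at 0 is [[0, 0], [0, 0]] with rank 0, so corank 2. A Groebner basis of the Jacobian ideal J(f) in C{p,q} is {q^5, p*q^3 + 5*q^4/8, p^2 + 4*p*q/3 + 4*q^2/9}; counting standard monomials gives mu = 8. Corank 2; j^3 = -(3*p + 2*q)^3 is a perfect cube, so E-series; the 5-jet and mu = 8 give E_8.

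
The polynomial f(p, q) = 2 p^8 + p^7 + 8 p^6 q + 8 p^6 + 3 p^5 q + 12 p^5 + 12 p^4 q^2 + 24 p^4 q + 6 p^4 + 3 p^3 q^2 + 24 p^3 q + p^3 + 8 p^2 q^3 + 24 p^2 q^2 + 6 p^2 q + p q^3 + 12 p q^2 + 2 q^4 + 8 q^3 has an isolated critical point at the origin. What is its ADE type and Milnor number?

Type E_{7}, Milnor number mu = 7.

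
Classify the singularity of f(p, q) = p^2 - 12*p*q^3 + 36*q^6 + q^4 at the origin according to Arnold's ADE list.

A_3

The Hessian of f at 0 has rank 1. Corank 1: A-series; mu = 3 gives A_3.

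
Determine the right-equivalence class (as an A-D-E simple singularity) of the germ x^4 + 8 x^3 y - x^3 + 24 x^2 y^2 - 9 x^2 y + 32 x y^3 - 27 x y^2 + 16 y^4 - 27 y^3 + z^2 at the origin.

E6

The Hessian of f at 0 has rank 1. Corank 2; j^3 = -(x + 3*y)^3 is a perfect cube, so E-series; the 4-jet and mu = 6 give E_6.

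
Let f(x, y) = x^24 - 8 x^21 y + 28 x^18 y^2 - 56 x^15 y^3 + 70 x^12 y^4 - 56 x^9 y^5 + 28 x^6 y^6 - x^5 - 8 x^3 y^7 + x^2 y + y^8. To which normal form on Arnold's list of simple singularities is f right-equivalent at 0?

D_9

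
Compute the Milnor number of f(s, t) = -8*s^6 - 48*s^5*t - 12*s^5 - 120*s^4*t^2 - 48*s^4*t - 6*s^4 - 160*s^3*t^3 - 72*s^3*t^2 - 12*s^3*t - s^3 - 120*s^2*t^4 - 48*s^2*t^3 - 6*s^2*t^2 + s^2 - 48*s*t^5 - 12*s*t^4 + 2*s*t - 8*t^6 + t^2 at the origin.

2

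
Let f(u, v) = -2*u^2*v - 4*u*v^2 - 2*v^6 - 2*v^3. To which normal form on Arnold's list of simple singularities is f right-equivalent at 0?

The Hessian of f at 0 is [[0, 0], [0, 0]] with rank 0, so corank 2. A Groebner basis of the Jacobian ideal J(f) in C{u,v} is {u^2/6 + v^5 - v^2/6, u^3 + v^3, u*v + v^2}; counting standard monomials gives mu = 7. Corank 2; j^3 = -2*v*(u + v)^2 has shape L^2 M (L != M), so D-series; mu = 7 gives D_7.

D_{7}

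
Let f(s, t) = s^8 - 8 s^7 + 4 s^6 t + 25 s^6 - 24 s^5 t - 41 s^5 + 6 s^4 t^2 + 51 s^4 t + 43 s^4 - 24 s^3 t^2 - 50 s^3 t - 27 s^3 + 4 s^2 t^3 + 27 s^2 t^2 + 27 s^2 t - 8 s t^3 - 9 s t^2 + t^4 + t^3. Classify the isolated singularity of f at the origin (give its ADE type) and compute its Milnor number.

The Hessian of f at 0 is [[0, 0], [0, 0]] with rank 0, so corank 2. A Groebner basis of the Jacobian ideal J(f) in C{s,t} is {s^3 - 27*s^2/2 + 9*s*t - 3*t^2/2, s^2*t - 36*s^2 + 24*s*t - 4*t^2, -189*s^2/2 + s*t^2 + 63*s*t - 21*t^2/2, -243*s^2 + 162*s*t + t^3 - 27*t^2}; counting standard monomials gives mu = 6. Corank 2; j^3 = -(3*s - t)^3 is a perfect cube, so E-series; the 4-jet and mu = 6 give E_6.

Type E_{6}, Milnor number mu = 6.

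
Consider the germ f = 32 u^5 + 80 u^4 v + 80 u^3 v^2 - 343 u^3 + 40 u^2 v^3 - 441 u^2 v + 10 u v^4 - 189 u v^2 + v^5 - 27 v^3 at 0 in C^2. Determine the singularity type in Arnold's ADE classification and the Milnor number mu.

The Hessian of f at 0 is [[0, 0], [0, 0]] with rank 0, so corank 2. A Groebner basis of the Jacobian ideal J(f) in C{u,v} is {v^5, u*v^3 + 25*v^4/56, u^2 + 6*u*v/7 + 9*v^2/49}; counting standard monomials gives mu = 8. Corank 2; j^3 = -(7*u + 3*v)^3 is a perfect cube, so E-series; the 5-jet and mu = 8 give E_8.

Type E_8, Milnor number mu = 8.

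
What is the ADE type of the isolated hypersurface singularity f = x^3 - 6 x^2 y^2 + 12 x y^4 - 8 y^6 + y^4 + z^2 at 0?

E_{6}

The Hessian of f at 0 is [[0, 0, 0], [0, 0, 0], [0, 0, 2]] with rank 1, so corank 2. A Groebner basis of the Jacobian ideal J(f) in C{x,y,z} is {x^3, x^2*y, -x^2/4 + x*y^2, y^3, z}; counting standard monomials gives mu = 6. Corank 2; j^3 = x^3 is a perfect cube, so E-series; the 4-jet and mu = 6 give E_6.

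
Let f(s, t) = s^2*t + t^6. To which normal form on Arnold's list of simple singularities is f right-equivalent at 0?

D_{7}

The Hessian of f at 0 has rank 0. Corank 2; j^3 = s^2*t has shape L^2 M (L != M), so D-series; mu = 7 gives D_7.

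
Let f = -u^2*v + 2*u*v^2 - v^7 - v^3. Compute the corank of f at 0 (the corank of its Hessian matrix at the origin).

2

Hessian at 0 has rank 0.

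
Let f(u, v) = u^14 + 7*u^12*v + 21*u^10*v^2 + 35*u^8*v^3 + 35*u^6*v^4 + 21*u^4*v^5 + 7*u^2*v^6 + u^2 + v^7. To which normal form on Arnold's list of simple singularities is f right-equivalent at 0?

The Hessian of f at 0 has rank 1. Corank 1: A-series; mu = 6 gives A_6.

A_{6}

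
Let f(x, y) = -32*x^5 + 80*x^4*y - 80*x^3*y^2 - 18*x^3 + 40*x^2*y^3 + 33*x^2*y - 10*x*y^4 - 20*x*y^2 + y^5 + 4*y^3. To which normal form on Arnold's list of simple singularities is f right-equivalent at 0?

The Hessian of f at 0 is [[0, 0], [0, 0]] with rank 0, so corank 2. A Groebner basis of the Jacobian ideal J(f) in C{x,y} is {-243*x*y/10 + y^4 + 81*y^2/5, x*y^2 - 2*y^3/3, x^2 - 7*x*y/6 + y^2/3}; counting standard monomials gives mu = 6. Corank 2; j^3 = -(2*x - y)*(3*x - 2*y)^2 has shape L^2 M (L != M), so D-series; mu = 6 gives D_6.

D_6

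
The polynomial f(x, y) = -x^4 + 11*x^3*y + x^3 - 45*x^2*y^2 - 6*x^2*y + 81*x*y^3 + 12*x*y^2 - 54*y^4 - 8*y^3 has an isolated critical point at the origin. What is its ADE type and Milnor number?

The Hessian of f at 0 has rank 0. Corank 2; j^3 = (x - 2*y)^3 is a perfect cube, so E-series; the 4-jet and mu = 7 give E_7.

Type E7, Milnor number mu = 7.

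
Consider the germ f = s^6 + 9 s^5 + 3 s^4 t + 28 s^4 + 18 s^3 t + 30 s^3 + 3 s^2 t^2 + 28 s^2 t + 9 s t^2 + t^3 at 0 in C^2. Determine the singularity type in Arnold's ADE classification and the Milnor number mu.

Type D_{4}, Milnor number mu = 4.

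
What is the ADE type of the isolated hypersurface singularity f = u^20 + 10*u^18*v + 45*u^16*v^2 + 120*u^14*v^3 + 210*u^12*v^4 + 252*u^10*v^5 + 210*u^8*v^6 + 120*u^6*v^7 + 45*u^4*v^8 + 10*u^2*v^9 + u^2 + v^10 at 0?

The Hessian of f at 0 has rank 1. Corank 1: A-series; mu = 9 gives A_9.

A_{9}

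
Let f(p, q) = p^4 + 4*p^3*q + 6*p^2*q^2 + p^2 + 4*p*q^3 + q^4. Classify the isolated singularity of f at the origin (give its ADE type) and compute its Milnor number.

The Hessian of f at 0 has rank 1. Corank 1: A-series; mu = 3 gives A_3.

Type A_{3}, Milnor number mu = 3.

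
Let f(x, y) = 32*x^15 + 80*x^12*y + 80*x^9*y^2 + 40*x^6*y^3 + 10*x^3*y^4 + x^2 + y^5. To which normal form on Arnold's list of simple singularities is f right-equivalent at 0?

The Hessian of f at 0 has rank 1. Corank 1: A-series; mu = 4 gives A_4.

A_{4}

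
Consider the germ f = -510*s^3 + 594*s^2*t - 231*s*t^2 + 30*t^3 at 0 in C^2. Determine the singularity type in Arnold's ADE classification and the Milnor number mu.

Type D4, Milnor number mu = 4.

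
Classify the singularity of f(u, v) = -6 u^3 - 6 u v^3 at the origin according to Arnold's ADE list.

E_7

The Hessian of f at 0 is [[0, 0], [0, 0]] with rank 0, so corank 2. A Groebner basis of the Jacobian ideal J(f) in C{u,v} is {u^3, u*v^2, 3*u^2 + v^3}; counting standard monomials gives mu = 7. Corank 2; j^3 = -6*u^3 is a perfect cube, so E-series; the 4-jet and mu = 7 give E_7.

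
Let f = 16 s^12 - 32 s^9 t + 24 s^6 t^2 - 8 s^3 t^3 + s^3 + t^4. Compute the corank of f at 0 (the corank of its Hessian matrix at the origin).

Hessian at 0 has rank 0.

2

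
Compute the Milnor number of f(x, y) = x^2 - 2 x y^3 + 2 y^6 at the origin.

The Hessian of f at 0 has rank 1. Corank 1: A-series; mu = 5 gives A_5.

5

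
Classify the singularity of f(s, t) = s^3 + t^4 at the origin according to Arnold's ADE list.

The Hessian of f at 0 is [[0, 0], [0, 0]] with rank 0, so corank 2. A Groebner basis of the Jacobian ideal J(f) in C{s,t} is {t^3, s^2}; counting standard monomials gives mu = 6. Corank 2; j^3 = s^3 is a perfect cube, so E-series; the 4-jet and mu = 6 give E_6.

E_6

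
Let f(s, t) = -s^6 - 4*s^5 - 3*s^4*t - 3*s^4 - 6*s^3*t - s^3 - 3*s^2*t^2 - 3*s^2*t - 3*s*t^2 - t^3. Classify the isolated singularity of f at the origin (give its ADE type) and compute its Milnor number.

Type E_8, Milnor number mu = 8.

The Hessian of f at 0 has rank 0. Corank 2; j^3 = -(s + t)^3 is a perfect cube, so E-series; the 5-jet and mu = 8 give E_8.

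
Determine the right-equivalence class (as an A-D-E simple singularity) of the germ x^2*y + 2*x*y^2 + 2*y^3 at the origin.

D_{4}

The Hessian of f at 0 is [[0, 0], [0, 0]] with rank 0, so corank 2. A Groebner basis of the Jacobian ideal J(f) in C{x,y} is {y^3, x^2 + 2*y^2, x*y + y^2}; counting standard monomials gives mu = 4. Corank 2; j^3 = y*(x^2 + 2*x*y + 2*y^2) splits into three distinct lines over C (the quadratic factor has nonzero discriminant), so D_4.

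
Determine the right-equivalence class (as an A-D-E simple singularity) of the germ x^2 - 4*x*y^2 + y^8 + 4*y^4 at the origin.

The Hessian of f at 0 is [[2, 0], [0, 0]] with rank 1, so corank 1. A Groebner basis of the Jacobian ideal J(f) in C{x,y} is {x^4, x^3*y, -x/2 + y^2}; counting standard monomials gives mu = 7. Corank 1: A-series; mu = 7 gives A_7.

A_7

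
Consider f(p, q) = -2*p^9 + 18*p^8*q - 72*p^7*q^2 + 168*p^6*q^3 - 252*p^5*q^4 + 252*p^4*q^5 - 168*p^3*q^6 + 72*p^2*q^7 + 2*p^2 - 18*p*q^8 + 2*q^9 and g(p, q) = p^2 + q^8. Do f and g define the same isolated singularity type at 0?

No.

The Hessian of f at 0 is [[4, 0], [0, 0]] with rank 1, so corank 1. A Groebner basis of the Jacobian ideal J(f) in C{p,q} is {q^8, p}; counting standard monomials gives mu = 8. Corank 1: A-series; mu = 8 gives A_8. The Hessian of g at 0 is [[2, 0], [0, 0]] with rank 1, so corank 1. A Groebner basis of the Jacobian ideal J(g) in C{p,q} is {q^7, p}; counting standard monomials gives mu = 7. Corank 1: A-series; mu = 7 gives A_7. f is A_8 but g is A_7, hence not right-equivalent.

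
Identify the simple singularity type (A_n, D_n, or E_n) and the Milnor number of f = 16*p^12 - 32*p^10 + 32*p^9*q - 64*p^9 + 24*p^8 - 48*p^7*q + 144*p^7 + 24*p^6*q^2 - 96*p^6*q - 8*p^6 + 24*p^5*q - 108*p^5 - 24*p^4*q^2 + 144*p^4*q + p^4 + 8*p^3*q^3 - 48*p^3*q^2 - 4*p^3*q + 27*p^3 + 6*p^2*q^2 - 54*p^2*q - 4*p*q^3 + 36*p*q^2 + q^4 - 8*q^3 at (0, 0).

The Hessian of f at 0 is [[0, 0], [0, 0]] with rank 0, so corank 2. A Groebner basis of the Jacobian ideal J(f) in C{p,q} is {q^4, p*q^2 - 7*q^3/9, p^2 - 4*p*q/3 + 4*q^2/9}; counting standard monomials gives mu = 6. Corank 2; j^3 = (3*p - 2*q)^3 is a perfect cube, so E-series; the 4-jet and mu = 6 give E_6.

Type E6, Milnor number mu = 6.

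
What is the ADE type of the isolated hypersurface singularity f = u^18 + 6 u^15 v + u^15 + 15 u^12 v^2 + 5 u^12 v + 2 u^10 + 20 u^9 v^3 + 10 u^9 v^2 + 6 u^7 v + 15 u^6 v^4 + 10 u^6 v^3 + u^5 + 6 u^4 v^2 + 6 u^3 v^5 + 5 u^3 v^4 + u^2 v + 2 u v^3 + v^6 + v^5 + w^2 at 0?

D7

The Hessian of f at 0 has rank 1. Corank 2; j^3 = u^2*v has shape L^2 M (L != M), so D-series; mu = 7 gives D_7.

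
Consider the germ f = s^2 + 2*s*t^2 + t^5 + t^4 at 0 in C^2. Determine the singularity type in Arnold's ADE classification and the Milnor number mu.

The Hessian of f at 0 has rank 1. Corank 1: A-series; mu = 4 gives A_4.

Type A_{4}, Milnor number mu = 4.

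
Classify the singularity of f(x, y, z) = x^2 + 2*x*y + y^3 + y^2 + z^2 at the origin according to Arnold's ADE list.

A2

The Hessian of f at 0 has rank 2. Corank 1: A-series; mu = 2 gives A_2.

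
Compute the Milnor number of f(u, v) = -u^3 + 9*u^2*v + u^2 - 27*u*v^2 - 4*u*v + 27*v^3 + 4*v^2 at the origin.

2

The Hessian of f at 0 is [[2, -4], [-4, 8]] with rank 1, so corank 1. A Groebner basis of the Jacobian ideal J(f) in C{u,v} is {v^2, u - 2*v}; counting standard monomials gives mu = 2. Corank 1: A-series; mu = 2 gives A_2.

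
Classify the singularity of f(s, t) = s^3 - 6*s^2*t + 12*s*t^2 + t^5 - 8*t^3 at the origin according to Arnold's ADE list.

E_{8}

The Hessian of f at 0 has rank 0. Corank 2; j^3 = (s - 2*t)^3 is a perfect cube, so E-series; the 5-jet and mu = 8 give E_8.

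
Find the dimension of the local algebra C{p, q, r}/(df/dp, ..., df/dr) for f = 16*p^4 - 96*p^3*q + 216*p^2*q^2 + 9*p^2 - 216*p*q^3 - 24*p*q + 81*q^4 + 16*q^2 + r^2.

The Hessian of f at 0 is [[18, -24, 0], [-24, 32, 0], [0, 0, 2]] with rank 2, so corank 1. A Groebner basis of the Jacobian ideal J(f) in C{p,q,r} is {q^3, p - 4*q/3, r}; counting standard monomials gives mu = 3. Corank 1: A-series; mu = 3 gives A_3.

3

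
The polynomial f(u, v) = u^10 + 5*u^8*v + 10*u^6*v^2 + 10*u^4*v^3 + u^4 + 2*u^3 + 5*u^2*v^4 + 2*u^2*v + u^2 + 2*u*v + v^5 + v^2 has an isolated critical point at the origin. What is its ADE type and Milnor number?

The Hessian of f at 0 is [[2, 2], [2, 2]] with rank 1, so corank 1. A Groebner basis of the Jacobian ideal J(f) in C{u,v} is {u/2 + v^3 + v^2/2 + v/2, u^2 + u + v, u*v - u/2 + v^2/2 - v/2}; counting standard monomials gives mu = 4. Corank 1: A-series; mu = 4 gives A_4.

Type A4, Milnor number mu = 4.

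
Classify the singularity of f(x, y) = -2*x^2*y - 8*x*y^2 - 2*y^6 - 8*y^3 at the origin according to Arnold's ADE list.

D_7

The Hessian of f at 0 is [[0, 0], [0, 0]] with rank 0, so corank 2. A Groebner basis of the Jacobian ideal J(f) in C{x,y} is {x^2/6 + y^5 - 2*y^2/3, x^3 + 8*y^3, x*y + 2*y^2}; counting standard monomials gives mu = 7. Corank 2; j^3 = -2*y*(x + 2*y)^2 has shape L^2 M (L != M), so D-series; mu = 7 gives D_7.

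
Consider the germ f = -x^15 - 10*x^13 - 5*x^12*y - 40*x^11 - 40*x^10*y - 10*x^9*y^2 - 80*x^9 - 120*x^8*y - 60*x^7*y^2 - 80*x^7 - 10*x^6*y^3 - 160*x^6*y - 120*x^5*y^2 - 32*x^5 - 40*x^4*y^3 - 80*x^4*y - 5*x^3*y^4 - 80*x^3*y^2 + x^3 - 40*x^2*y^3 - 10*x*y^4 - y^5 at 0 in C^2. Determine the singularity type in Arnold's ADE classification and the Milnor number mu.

Type E8, Milnor number mu = 8.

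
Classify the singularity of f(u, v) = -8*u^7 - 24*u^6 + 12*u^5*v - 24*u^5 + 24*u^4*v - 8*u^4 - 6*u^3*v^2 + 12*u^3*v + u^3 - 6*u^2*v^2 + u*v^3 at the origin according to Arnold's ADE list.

The Hessian of f at 0 has rank 0. Corank 2; j^3 = u^3 is a perfect cube, so E-series; the 4-jet and mu = 7 give E_7.

E7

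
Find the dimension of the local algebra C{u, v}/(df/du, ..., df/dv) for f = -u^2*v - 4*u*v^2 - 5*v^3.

4

The Hessian of f at 0 is [[0, 0], [0, 0]] with rank 0, so corank 2. A Groebner basis of the Jacobian ideal J(f) in C{u,v} is {v^3, u^2 - v^2, u*v + 2*v^2}; counting standard monomials gives mu = 4. Corank 2; j^3 = -v*(u^2 + 4*u*v + 5*v^2) splits into three distinct lines over C (the quadratic factor has nonzero discriminant), so D_4.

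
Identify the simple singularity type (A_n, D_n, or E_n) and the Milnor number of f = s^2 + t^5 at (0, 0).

Type A_4, Milnor number mu = 4.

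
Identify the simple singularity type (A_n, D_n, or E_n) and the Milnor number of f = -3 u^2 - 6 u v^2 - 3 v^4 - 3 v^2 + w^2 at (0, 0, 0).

The Hessian of f at 0 has rank 3. Corank 0: nondegenerate Morse point, so A_1.

Type A1, Milnor number mu = 1.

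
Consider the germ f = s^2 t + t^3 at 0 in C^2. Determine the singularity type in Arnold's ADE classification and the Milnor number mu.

The Hessian of f at 0 has rank 0. Corank 2; j^3 = t*(s^2 + t^2) splits into three distinct lines over C (the quadratic factor has nonzero discriminant), so D_4.

Type D_{4}, Milnor number mu = 4.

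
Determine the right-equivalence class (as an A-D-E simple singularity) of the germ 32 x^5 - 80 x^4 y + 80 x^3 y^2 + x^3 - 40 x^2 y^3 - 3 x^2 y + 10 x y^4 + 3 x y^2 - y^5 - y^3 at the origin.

E_{8}

The Hessian of f at 0 is [[0, 0], [0, 0]] with rank 0, so corank 2. A Groebner basis of the Jacobian ideal J(f) in C{x,y} is {y^5, x*y^3 - 7*y^4/8, x^2 - 2*x*y + y^2}; counting standard monomials gives mu = 8. Corank 2; j^3 = (x - y)^3 is a perfect cube, so E-series; the 5-jet and mu = 8 give E_8.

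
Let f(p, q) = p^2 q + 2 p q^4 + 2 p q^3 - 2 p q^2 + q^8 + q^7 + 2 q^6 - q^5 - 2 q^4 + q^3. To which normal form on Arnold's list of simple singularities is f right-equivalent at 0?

D9

The Hessian of f at 0 is [[0, 0], [0, 0]] with rank 0, so corank 2. A Groebner basis of the Jacobian ideal J(f) in C{p,q} is {p^2*q^2 + 6*p^2*q/17 + 5*p^2/17 - 30*p*q^2/17 + 30*p*q/17 + 64*q^3/17 - 35*q^2/17, 8*p^2*q/17 + p^2/17 + p*q^3 - 23*p*q^2/17 + 23*p*q/17 + 40*q^3/17 - 24*q^2/17, p*q + q^4 + q^3 - q^2, p^3 - 40*p^2*q/17 - 5*p^2/17 + 30*p*q^2/17 + 4*p*q/17 - 13*q^3/17 + q^2/17}; counting standard monomials gives mu = 9. Corank 2; j^3 = q*(p - q)^2 has shape L^2 M (L != M), so D-series; mu = 9 gives D_9.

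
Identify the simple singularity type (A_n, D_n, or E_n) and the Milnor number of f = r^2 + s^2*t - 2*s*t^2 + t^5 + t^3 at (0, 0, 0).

The Hessian of f at 0 has rank 1. Corank 2; j^3 = t*(s - t)^2 has shape L^2 M (L != M), so D-series; mu = 6 gives D_6.

Type D_{6}, Milnor number mu = 6.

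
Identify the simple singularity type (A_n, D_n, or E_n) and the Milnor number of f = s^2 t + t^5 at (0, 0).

The Hessian of f at 0 has rank 0. Corank 2; j^3 = s^2*t has shape L^2 M (L != M), so D-series; mu = 6 gives D_6.

Type D_6, Milnor number mu = 6.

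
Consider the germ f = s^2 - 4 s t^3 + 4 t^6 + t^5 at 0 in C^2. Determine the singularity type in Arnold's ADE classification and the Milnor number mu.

Type A_4, Milnor number mu = 4.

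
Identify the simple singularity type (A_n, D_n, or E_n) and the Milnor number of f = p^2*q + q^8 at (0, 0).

The Hessian of f at 0 is [[0, 0], [0, 0]] with rank 0, so corank 2. A Groebner basis of the Jacobian ideal J(f) in C{p,q} is {p^2/8 + q^7, p^3, p*q}; counting standard monomials gives mu = 9. Corank 2; j^3 = p^2*q has shape L^2 M (L != M), so D-series; mu = 9 gives D_9.

Type D9, Milnor number mu = 9.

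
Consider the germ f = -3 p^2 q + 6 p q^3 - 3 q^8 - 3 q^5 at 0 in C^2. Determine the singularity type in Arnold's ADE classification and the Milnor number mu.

Type D9, Milnor number mu = 9.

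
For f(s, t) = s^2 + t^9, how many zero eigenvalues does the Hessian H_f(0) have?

1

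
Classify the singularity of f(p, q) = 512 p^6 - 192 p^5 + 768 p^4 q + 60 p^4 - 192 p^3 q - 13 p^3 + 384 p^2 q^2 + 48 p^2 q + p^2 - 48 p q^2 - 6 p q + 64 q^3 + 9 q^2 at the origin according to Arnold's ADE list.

The Hessian of f at 0 has rank 1. Corank 1: A-series; mu = 2 gives A_2.

A_{2}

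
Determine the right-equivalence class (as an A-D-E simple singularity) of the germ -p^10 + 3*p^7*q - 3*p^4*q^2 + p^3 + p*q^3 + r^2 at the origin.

E_{7}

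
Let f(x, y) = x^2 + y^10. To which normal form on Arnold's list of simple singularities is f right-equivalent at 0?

A_{9}

The Hessian of f at 0 is [[2, 0], [0, 0]] with rank 1, so corank 1. A Groebner basis of the Jacobian ideal J(f) in C{x,y} is {y^9, x}; counting standard monomials gives mu = 9. Corank 1: A-series; mu = 9 gives A_9.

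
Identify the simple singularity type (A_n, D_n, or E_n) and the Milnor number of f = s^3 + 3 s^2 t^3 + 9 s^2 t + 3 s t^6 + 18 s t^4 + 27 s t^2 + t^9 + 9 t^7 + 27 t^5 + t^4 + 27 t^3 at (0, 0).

Type E6, Milnor number mu = 6.

The Hessian of f at 0 is [[0, 0], [0, 0]] with rank 0, so corank 2. A Groebner basis of the Jacobian ideal J(f) in C{s,t} is {t^3, s^2 + 6*s*t + 9*t^2}; counting standard monomials gives mu = 6. Corank 2; j^3 = (s + 3*t)^3 is a perfect cube, so E-series; the 4-jet and mu = 6 give E_6.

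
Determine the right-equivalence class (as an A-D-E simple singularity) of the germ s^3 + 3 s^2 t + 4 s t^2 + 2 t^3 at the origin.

D_{4}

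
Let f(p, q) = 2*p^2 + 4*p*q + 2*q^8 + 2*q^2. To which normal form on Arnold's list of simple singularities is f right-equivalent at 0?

A_{7}

The Hessian of f at 0 is [[4, 4], [4, 4]] with rank 1, so corank 1. A Groebner basis of the Jacobian ideal J(f) in C{p,q} is {q^7, p + q}; counting standard monomials gives mu = 7. Corank 1: A-series; mu = 7 gives A_7.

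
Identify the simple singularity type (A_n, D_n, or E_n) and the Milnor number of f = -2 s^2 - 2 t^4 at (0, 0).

Type A_{3}, Milnor number mu = 3.

The Hessian of f at 0 has rank 1. Corank 1: A-series; mu = 3 gives A_3.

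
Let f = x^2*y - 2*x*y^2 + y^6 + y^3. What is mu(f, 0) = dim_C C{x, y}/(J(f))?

7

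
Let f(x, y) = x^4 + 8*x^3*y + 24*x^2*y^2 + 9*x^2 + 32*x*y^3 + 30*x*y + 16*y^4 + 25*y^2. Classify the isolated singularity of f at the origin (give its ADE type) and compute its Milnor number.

Type A_{3}, Milnor number mu = 3.

The Hessian of f at 0 has rank 1. Corank 1: A-series; mu = 3 gives A_3.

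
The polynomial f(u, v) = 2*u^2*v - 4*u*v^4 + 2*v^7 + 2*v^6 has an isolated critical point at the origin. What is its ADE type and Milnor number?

Type D_7, Milnor number mu = 7.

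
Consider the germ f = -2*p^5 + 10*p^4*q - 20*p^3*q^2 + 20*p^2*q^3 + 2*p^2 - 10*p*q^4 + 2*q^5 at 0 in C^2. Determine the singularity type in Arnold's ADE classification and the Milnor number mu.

The Hessian of f at 0 has rank 1. Corank 1: A-series; mu = 4 gives A_4.

Type A_{4}, Milnor number mu = 4.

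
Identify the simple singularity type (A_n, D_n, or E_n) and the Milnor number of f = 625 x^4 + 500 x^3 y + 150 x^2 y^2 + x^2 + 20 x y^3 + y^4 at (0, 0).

Type A3, Milnor number mu = 3.

The Hessian of f at 0 has rank 1. Corank 1: A-series; mu = 3 gives A_3.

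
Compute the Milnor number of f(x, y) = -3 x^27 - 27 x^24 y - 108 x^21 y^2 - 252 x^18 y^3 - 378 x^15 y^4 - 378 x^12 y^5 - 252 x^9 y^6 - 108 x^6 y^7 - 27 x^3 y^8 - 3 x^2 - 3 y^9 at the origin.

8

The Hessian of f at 0 has rank 1. Corank 1: A-series; mu = 8 gives A_8.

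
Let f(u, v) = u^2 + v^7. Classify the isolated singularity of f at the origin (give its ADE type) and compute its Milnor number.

The Hessian of f at 0 has rank 1. Corank 1: A-series; mu = 6 gives A_6.

Type A_6, Milnor number mu = 6.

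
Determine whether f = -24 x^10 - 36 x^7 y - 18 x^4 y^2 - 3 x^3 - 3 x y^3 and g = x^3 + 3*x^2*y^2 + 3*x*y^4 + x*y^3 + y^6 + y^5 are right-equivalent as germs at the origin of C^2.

Yes.

The Hessian of f at 0 is [[0, 0], [0, 0]] with rank 0, so corank 2. A Groebner basis of the Jacobian ideal J(f) in C{x,y} is {x^3, x*y^2, 3*x^2 + y^3}; counting standard monomials gives mu = 7. Corank 2; j^3 = -3*x^3 is a perfect cube, so E-series; the 4-jet and mu = 7 give E_7. The Hessian of g at 0 is [[0, 0], [0, 0]] with rank 0, so corank 2. A Groebner basis of the Jacobian ideal J(g) in C{x,y} is {-x^2 + y^4 - y^3/3, x^3, x^2*y + x^2/3 + y^3/9, x^2 + x*y^2 + y^3/3}; counting standard monomials gives mu = 7. Corank 2; j^3 = x^3 is a perfect cube, so E-series; the 4-jet and mu = 7 give E_7. Both have type E_7, hence right-equivalent.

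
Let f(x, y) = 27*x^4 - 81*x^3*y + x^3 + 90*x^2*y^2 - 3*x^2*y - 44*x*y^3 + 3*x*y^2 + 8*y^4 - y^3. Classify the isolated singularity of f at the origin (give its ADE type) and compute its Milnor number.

The Hessian of f at 0 has rank 0. Corank 2; j^3 = (x - y)^3 is a perfect cube, so E-series; the 4-jet and mu = 7 give E_7.

Type E_{7}, Milnor number mu = 7.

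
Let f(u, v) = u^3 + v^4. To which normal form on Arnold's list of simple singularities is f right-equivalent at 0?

The Hessian of f at 0 is [[0, 0], [0, 0]] with rank 0, so corank 2. A Groebner basis of the Jacobian ideal J(f) in C{u,v} is {v^3, u^2}; counting standard monomials gives mu = 6. Corank 2; j^3 = u^3 is a perfect cube, so E-series; the 4-jet and mu = 6 give E_6.

E_{6}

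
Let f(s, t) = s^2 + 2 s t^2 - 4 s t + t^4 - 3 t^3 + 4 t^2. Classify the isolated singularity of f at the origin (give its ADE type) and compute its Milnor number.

Type A2, Milnor number mu = 2.

The Hessian of f at 0 is [[2, -4], [-4, 8]] with rank 1, so corank 1. A Groebner basis of the Jacobian ideal J(f) in C{s,t} is {t^2, s - 2*t}; counting standard monomials gives mu = 2. Corank 1: A-series; mu = 2 gives A_2.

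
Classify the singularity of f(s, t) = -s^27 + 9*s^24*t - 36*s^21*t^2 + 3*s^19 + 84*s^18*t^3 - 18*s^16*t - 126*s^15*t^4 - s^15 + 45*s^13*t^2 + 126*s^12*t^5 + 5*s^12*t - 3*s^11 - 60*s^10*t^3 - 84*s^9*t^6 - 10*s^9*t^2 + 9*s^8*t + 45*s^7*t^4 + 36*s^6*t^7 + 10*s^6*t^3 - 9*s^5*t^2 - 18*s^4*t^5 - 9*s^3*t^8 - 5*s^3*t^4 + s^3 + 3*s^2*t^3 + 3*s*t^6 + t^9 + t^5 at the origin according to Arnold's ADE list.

The Hessian of f at 0 is [[0, 0], [0, 0]] with rank 0, so corank 2. A Groebner basis of the Jacobian ideal J(f) in C{s,t} is {s^2/2 + s*t^3, t^4, s^3, s^2*t}; counting standard monomials gives mu = 8. Corank 2; j^3 = s^3 is a perfect cube, so E-series; the 5-jet and mu = 8 give E_8.

E8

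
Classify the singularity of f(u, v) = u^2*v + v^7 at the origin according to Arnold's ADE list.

D_8

The Hessian of f at 0 is [[0, 0], [0, 0]] with rank 0, so corank 2. A Groebner basis of the Jacobian ideal J(f) in C{u,v} is {u^2/7 + v^6, u^3, u*v}; counting standard monomials gives mu = 8. Corank 2; j^3 = u^2*v has shape L^2 M (L != M), so D-series; mu = 8 gives D_8.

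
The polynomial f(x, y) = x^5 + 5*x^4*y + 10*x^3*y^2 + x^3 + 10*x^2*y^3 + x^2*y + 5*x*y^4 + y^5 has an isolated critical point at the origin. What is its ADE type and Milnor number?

Type D_{6}, Milnor number mu = 6.

The Hessian of f at 0 is [[0, 0], [0, 0]] with rank 0, so corank 2. A Groebner basis of the Jacobian ideal J(f) in C{x,y} is {-x*y/5 + y^4, x*y^2, x^2 + x*y}; counting standard monomials gives mu = 6. Corank 2; j^3 = x^2*(x + y) has shape L^2 M (L != M), so D-series; mu = 6 gives D_6.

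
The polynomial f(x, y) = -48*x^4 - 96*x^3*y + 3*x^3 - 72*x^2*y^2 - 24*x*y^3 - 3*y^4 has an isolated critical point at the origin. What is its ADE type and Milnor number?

Type E6, Milnor number mu = 6.

The Hessian of f at 0 has rank 0. Corank 2; j^3 = 3*x^3 is a perfect cube, so E-series; the 4-jet and mu = 6 give E_6.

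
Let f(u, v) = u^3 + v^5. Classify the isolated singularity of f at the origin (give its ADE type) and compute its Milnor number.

The Hessian of f at 0 is [[0, 0], [0, 0]] with rank 0, so corank 2. A Groebner basis of the Jacobian ideal J(f) in C{u,v} is {v^4, u^2}; counting standard monomials gives mu = 8. Corank 2; j^3 = u^3 is a perfect cube, so E-series; the 5-jet and mu = 8 give E_8.

Type E_{8}, Milnor number mu = 8.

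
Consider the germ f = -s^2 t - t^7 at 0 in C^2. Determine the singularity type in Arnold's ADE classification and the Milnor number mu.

The Hessian of f at 0 has rank 0. Corank 2; j^3 = -s^2*t has shape L^2 M (L != M), so D-series; mu = 8 gives D_8.

Type D8, Milnor number mu = 8.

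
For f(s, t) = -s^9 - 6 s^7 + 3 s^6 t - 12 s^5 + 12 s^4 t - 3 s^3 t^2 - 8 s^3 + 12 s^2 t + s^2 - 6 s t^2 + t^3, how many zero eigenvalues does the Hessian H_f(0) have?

Hessian at 0 has rank 1.

1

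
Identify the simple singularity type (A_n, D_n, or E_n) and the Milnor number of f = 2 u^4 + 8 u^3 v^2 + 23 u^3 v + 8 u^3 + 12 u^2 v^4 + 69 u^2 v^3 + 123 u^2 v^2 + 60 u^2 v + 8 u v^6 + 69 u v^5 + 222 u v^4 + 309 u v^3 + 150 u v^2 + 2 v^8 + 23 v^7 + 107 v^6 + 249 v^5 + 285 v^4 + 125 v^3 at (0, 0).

Type E_7, Milnor number mu = 7.

The Hessian of f at 0 is [[0, 0], [0, 0]] with rank 0, so corank 2. A Groebner basis of the Jacobian ideal J(f) in C{u,v} is {-768*u^2/703 - 3840*u*v/703 + v^4 - 8*v^3/703 - 4800*v^2/703, u^3 + 13740*u^2/703 + 68700*u*v/703 + 22255*v^3/1406 + 85875*v^2/703, u^2*v - 3672*u^2/703 - 18360*u*v/703 - 4432*v^3/703 - 22950*v^2/703, 736*u^2/703 + u*v^2 + 3680*u*v/703 + 10591*v^3/4218 + 4600*v^2/703}; counting standard monomials gives mu = 7. Corank 2; j^3 = (2*u + 5*v)^3 is a perfect cube, so E-series; the 4-jet and mu = 7 give E_7.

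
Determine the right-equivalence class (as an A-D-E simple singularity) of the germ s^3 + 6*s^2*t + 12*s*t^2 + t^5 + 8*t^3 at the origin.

The Hessian of f at 0 has rank 0. Corank 2; j^3 = (s + 2*t)^3 is a perfect cube, so E-series; the 5-jet and mu = 8 give E_8.

E_{8}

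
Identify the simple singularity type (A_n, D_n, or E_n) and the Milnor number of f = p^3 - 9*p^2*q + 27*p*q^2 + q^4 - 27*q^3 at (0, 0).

Type E_6, Milnor number mu = 6.

The Hessian of f at 0 has rank 0. Corank 2; j^3 = (p - 3*q)^3 is a perfect cube, so E-series; the 4-jet and mu = 6 give E_6.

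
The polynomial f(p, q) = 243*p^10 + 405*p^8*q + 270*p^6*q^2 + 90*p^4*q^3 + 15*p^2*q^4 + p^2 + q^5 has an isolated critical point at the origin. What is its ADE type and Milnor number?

Type A4, Milnor number mu = 4.

The Hessian of f at 0 is [[2, 0], [0, 0]] with rank 1, so corank 1. A Groebner basis of the Jacobian ideal J(f) in C{p,q} is {q^4, p}; counting standard monomials gives mu = 4. Corank 1: A-series; mu = 4 gives A_4.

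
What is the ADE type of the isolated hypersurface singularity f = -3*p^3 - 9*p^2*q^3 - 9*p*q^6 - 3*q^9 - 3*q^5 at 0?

The Hessian of f at 0 has rank 0. Corank 2; j^3 = -3*p^3 is a perfect cube, so E-series; the 5-jet and mu = 8 give E_8.

E8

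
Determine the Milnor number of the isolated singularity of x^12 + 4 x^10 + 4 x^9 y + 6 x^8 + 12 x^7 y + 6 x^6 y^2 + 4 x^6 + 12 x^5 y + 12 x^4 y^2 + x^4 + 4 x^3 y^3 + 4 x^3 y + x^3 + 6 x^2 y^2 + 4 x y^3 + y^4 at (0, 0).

6

The Hessian of f at 0 has rank 0. Corank 2; j^3 = x^3 is a perfect cube, so E-series; the 4-jet and mu = 6 give E_6.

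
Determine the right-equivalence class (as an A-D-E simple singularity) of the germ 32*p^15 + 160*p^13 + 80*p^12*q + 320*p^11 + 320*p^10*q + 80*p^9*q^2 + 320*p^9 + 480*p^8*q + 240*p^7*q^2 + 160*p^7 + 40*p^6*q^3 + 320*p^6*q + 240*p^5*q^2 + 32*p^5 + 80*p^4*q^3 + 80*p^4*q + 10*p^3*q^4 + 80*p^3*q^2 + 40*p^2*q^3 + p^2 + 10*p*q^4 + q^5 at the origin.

A4

The Hessian of f at 0 has rank 1. Corank 1: A-series; mu = 4 gives A_4.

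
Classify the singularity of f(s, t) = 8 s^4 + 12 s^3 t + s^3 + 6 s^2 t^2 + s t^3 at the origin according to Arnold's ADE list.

E_{7}

The Hessian of f at 0 has rank 0. Corank 2; j^3 = s^3 is a perfect cube, so E-series; the 4-jet and mu = 7 give E_7.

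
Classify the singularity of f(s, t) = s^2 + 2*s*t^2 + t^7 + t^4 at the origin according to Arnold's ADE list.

The Hessian of f at 0 is [[2, 0], [0, 0]] with rank 1, so corank 1. A Groebner basis of the Jacobian ideal J(f) in C{s,t} is {s^3, s + t^2}; counting standard monomials gives mu = 6. Corank 1: A-series; mu = 6 gives A_6.

A_6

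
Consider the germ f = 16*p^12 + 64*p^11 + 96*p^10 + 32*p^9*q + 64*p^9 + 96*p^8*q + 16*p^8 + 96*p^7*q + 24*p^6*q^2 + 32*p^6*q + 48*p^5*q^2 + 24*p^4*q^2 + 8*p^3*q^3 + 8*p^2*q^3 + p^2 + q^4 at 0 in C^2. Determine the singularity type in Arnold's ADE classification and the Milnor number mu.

Type A_3, Milnor number mu = 3.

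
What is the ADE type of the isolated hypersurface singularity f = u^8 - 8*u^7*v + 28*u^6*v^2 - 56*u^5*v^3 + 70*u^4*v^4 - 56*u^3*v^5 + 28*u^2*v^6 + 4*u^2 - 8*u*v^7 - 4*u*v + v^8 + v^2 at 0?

The Hessian of f at 0 is [[8, -4], [-4, 2]] with rank 1, so corank 1. A Groebner basis of the Jacobian ideal J(f) in C{u,v} is {v^7, u - v/2}; counting standard monomials gives mu = 7. Corank 1: A-series; mu = 7 gives A_7.

A_7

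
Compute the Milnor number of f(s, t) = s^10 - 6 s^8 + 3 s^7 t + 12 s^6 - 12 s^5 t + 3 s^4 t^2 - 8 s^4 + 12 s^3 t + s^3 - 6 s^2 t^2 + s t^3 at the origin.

7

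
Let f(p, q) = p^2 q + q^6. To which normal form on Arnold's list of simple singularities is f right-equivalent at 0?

The Hessian of f at 0 has rank 0. Corank 2; j^3 = p^2*q has shape L^2 M (L != M), so D-series; mu = 7 gives D_7.

D_7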